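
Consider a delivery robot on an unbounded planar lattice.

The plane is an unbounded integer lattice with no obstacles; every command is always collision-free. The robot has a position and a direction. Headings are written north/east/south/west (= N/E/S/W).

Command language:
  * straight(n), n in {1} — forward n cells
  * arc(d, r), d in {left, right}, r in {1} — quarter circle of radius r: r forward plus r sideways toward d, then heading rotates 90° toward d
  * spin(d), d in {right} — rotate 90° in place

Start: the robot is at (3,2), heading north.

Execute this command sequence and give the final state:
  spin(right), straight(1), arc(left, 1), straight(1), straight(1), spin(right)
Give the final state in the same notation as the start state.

t0: at (3,2), heading north
step 1 (spin(right)): at (3,2), heading east
step 2 (straight(1)): at (4,2), heading east
step 3 (arc(left, 1)): at (5,3), heading north
step 4 (straight(1)): at (5,4), heading north
step 5 (straight(1)): at (5,5), heading north
step 6 (spin(right)): at (5,5), heading east

at (5,5), heading east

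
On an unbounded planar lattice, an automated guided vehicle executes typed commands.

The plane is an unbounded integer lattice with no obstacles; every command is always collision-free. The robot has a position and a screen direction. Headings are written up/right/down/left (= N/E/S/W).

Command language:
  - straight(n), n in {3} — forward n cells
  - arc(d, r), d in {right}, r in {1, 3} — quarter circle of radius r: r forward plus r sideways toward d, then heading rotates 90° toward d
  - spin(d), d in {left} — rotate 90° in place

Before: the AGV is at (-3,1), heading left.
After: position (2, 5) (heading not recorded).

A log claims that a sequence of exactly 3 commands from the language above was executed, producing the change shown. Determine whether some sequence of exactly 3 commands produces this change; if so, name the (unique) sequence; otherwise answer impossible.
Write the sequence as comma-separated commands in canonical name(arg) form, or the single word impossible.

arc(right, 1), arc(right, 3), straight(3)

key: order matters: swapping arc(right, 1) and straight(3) lands elsewhere
initial: at (-3,1), heading left
1. arc(right, 1) → at (-4,2), heading up
2. arc(right, 3) → at (-1,5), heading right
3. straight(3) → at (2,5), heading right
all 64 alternatives checked — unique.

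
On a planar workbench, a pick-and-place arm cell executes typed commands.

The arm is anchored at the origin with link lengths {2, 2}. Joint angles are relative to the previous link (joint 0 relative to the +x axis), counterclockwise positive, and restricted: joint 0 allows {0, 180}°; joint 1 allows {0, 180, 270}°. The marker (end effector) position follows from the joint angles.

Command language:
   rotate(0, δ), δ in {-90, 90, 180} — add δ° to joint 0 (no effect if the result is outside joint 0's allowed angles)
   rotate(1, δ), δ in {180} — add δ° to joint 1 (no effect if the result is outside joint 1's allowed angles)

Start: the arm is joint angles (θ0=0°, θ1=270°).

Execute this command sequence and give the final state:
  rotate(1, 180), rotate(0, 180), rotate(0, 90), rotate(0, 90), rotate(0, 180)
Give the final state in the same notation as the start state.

begin: joint angles (θ0=0°, θ1=270°)
1. rotate(1, 180) → joint angles (θ0=0°, θ1=270°)
2. rotate(0, 180) → joint angles (θ0=180°, θ1=270°)
3. rotate(0, 90) → joint angles (θ0=180°, θ1=270°)
4. rotate(0, 90) → joint angles (θ0=180°, θ1=270°)
5. rotate(0, 180) → joint angles (θ0=0°, θ1=270°)

joint angles (θ0=0°, θ1=270°)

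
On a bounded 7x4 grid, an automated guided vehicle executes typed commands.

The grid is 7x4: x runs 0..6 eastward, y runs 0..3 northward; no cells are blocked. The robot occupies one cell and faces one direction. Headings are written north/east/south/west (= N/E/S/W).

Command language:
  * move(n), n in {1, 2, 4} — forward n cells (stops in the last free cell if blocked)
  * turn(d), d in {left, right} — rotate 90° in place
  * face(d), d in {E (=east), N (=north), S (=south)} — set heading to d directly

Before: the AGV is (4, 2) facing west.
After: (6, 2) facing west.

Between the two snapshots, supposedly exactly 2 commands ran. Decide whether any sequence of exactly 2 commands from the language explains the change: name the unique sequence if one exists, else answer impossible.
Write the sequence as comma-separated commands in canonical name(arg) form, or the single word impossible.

checked all 2-command options: none fits.

impossible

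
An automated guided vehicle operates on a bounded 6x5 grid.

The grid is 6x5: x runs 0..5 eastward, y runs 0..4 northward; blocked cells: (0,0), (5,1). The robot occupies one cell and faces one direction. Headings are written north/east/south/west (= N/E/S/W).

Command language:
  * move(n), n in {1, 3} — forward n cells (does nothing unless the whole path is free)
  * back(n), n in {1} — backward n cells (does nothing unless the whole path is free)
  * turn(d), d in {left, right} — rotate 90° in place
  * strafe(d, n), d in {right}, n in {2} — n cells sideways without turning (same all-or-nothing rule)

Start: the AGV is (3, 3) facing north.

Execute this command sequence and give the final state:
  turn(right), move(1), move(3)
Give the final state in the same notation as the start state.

initial: (3, 3) facing north
step 1 (turn(right)): (3, 3) facing east
step 2 (move(1)): (4, 3) facing east
step 3 (move(3)): (4, 3) facing east

(4, 3) facing east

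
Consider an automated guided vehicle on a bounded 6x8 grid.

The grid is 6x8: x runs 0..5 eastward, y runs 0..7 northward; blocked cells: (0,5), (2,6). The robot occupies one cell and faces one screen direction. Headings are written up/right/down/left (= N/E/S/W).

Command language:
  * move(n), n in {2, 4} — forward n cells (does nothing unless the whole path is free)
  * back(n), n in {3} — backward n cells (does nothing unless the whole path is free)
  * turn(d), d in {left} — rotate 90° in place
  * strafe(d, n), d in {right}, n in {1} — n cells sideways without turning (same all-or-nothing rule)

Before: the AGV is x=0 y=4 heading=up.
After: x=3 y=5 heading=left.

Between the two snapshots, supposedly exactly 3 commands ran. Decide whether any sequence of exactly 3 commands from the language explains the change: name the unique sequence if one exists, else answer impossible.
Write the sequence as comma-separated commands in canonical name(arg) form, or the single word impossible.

key: order matters: swapping turn(left) and strafe(right, 1) lands elsewhere
t0: x=0 y=4 heading=up
t=1 turn(left) ⇒ x=0 y=4 heading=left
t=2 back(3) ⇒ x=3 y=4 heading=left
t=3 strafe(right, 1) ⇒ x=3 y=5 heading=left
uniquely the one of 125 3-step routes that fits.

turn(left), back(3), strafe(right, 1)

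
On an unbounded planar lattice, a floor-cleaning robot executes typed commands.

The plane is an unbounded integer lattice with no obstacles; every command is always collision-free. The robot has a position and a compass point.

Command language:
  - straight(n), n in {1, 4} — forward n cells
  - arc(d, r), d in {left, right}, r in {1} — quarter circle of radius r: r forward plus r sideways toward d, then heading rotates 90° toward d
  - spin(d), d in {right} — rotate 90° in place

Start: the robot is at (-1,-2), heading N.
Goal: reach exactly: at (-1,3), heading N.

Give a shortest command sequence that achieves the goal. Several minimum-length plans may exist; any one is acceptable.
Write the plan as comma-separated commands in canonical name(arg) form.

initial: at (-1,-2), heading N
t=1 straight(1) ⇒ at (-1,-1), heading N
t=2 straight(4) ⇒ at (-1,3), heading N
nothing shorter than 2 reaches the goal.

straight(1), straight(4)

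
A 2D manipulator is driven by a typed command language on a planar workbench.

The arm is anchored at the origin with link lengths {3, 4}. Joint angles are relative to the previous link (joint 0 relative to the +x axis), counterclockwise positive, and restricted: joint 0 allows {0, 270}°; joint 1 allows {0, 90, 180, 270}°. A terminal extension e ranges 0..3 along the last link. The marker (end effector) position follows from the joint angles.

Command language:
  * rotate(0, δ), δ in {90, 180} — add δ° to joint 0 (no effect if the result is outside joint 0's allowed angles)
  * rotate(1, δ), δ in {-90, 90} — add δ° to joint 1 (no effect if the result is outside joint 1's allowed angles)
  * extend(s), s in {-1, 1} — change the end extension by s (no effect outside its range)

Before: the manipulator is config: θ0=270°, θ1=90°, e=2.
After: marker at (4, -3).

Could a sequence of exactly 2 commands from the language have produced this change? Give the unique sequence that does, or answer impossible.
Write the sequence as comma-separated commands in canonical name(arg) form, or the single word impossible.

extend(-1), extend(-1)

start: config: θ0=270°, θ1=90°, e=2
step 1 (extend(-1)): config: θ0=270°, θ1=90°, e=1
step 2 (extend(-1)): config: θ0=270°, θ1=90°, e=0
all 36 alternatives checked — unique.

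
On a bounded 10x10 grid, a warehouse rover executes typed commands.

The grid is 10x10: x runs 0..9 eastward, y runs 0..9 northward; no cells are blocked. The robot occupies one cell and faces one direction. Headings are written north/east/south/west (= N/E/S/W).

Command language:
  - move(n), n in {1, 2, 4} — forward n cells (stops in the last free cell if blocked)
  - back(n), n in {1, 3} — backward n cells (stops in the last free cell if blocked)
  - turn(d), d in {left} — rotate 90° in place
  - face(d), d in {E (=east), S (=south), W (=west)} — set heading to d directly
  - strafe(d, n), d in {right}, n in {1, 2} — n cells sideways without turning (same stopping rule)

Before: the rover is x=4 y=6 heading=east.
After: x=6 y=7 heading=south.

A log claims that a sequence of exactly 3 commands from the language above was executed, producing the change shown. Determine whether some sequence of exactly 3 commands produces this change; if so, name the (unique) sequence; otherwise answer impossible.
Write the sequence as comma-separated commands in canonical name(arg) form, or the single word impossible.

move(2), face(S), back(1)

key: running back(1) before move(2) would end elsewhere — order is forced
start: x=4 y=6 heading=east
t=1 move(2) ⇒ x=6 y=6 heading=east
t=2 face(S) ⇒ x=6 y=6 heading=south
t=3 back(1) ⇒ x=6 y=7 heading=south
no rival 3-sequence matches.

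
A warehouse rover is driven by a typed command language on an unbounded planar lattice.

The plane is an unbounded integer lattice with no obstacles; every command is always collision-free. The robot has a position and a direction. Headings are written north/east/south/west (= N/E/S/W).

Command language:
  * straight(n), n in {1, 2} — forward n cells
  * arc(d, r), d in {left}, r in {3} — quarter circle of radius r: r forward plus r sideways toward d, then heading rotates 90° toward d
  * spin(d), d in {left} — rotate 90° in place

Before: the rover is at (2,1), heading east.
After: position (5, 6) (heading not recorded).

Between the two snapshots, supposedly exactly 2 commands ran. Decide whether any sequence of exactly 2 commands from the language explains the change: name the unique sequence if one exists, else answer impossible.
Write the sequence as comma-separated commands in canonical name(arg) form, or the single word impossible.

key: running straight(2) before arc(left, 3) would end elsewhere — order is forced
begin: at (2,1), heading east
t=1 arc(left, 3) ⇒ at (5,4), heading north
t=2 straight(2) ⇒ at (5,6), heading north
uniquely the one of 16 2-step routes that fits.

arc(left, 3), straight(2)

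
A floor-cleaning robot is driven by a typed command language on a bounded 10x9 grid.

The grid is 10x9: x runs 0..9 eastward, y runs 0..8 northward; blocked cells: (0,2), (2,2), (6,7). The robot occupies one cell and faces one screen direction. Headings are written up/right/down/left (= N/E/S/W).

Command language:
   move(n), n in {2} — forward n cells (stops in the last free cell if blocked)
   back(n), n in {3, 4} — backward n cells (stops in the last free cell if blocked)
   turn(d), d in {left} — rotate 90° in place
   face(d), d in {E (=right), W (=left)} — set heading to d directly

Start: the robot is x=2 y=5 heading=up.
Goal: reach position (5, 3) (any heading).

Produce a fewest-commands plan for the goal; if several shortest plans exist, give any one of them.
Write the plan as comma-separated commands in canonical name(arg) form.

back(4), face(W), back(3)

from: x=2 y=5 heading=up
t=1 back(4) ⇒ x=2 y=3 heading=up
t=2 face(W) ⇒ x=2 y=3 heading=left
t=3 back(3) ⇒ x=5 y=3 heading=left
shorter routes all fall short; 3 is best.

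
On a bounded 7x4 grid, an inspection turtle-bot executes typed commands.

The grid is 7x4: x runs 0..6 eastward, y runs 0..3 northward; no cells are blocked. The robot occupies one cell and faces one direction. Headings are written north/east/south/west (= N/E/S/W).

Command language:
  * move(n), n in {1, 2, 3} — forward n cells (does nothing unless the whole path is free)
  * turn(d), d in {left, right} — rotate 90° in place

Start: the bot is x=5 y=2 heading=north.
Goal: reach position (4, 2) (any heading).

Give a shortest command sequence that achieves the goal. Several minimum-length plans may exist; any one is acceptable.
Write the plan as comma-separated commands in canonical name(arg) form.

turn(left), move(1)

from: x=5 y=2 heading=north
1. turn(left) → x=5 y=2 heading=west
2. move(1) → x=4 y=2 heading=west
minimal: 2 command(s), checked below 2.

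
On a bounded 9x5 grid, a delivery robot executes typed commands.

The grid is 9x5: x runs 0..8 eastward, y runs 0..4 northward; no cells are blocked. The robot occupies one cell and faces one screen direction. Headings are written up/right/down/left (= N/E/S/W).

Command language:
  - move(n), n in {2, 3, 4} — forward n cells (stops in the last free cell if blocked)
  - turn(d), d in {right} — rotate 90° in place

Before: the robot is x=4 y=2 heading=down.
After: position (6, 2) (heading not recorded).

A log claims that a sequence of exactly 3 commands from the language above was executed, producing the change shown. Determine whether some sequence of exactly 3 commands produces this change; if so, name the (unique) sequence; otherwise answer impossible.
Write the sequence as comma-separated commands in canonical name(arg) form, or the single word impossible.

impossible

every 3-command combo misses the target.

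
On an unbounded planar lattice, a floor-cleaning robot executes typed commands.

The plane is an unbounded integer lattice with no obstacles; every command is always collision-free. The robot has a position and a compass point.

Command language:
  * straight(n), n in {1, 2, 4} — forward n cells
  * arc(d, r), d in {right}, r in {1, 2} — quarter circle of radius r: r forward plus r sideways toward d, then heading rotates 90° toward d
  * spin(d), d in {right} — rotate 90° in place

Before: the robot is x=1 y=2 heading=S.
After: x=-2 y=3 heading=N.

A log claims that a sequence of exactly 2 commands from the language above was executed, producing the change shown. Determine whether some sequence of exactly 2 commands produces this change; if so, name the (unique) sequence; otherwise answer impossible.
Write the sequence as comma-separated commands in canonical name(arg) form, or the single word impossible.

arc(right, 1), arc(right, 2)

key: order matters: swapping arc(right, 1) and arc(right, 2) lands elsewhere
from: x=1 y=2 heading=S
1. arc(right, 1) → x=0 y=1 heading=W
2. arc(right, 2) → x=-2 y=3 heading=N
all 36 alternatives checked — unique.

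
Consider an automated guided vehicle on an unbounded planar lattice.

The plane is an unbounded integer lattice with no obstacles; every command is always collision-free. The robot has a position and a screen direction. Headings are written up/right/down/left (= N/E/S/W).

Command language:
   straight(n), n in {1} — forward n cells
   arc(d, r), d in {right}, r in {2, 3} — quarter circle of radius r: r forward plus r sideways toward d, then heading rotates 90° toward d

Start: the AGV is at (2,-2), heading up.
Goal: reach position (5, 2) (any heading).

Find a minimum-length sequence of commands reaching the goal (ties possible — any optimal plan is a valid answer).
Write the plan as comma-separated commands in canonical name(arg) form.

straight(1), arc(right, 3)

begin: at (2,-2), heading up
1. straight(1) → at (2,-1), heading up
2. arc(right, 3) → at (5,2), heading right
minimal: 2 command(s), checked below 2.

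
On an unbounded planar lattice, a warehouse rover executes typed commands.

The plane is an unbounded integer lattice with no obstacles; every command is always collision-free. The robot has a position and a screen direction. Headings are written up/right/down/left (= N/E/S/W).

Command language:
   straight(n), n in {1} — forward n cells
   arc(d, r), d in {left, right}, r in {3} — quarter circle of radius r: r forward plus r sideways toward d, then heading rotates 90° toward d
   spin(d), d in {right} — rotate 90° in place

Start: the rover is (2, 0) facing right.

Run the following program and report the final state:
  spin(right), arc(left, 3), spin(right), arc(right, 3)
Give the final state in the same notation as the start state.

start: (2, 0) facing right
[1] after spin(right): (2, 0) facing down
[2] after arc(left, 3): (5, -3) facing right
[3] after spin(right): (5, -3) facing down
[4] after arc(right, 3): (2, -6) facing left

(2, -6) facing left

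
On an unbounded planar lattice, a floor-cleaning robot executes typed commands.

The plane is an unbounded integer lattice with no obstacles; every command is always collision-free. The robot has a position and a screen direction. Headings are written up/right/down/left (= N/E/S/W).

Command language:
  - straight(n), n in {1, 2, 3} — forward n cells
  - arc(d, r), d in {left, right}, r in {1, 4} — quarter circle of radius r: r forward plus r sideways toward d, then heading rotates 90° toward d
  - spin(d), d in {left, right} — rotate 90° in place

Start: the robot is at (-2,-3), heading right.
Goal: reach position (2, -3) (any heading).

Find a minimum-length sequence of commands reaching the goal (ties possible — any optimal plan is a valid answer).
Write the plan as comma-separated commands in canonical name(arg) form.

t0: at (-2,-3), heading right
t=1 straight(1) ⇒ at (-1,-3), heading right
t=2 straight(3) ⇒ at (2,-3), heading right
no 1-step plan works, so 2 is optimal.

straight(1), straight(3)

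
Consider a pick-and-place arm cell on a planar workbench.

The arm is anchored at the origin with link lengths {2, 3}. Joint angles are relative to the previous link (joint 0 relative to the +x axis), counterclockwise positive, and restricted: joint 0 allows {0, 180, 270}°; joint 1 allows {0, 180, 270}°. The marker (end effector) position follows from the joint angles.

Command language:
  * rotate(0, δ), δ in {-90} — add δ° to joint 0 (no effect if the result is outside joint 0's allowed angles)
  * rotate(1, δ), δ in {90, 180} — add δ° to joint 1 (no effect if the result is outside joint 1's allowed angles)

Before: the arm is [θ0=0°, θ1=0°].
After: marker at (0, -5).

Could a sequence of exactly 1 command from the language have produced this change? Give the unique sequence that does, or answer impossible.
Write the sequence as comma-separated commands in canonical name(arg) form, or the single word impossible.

start: [θ0=0°, θ1=0°]
1. rotate(0, -90) → [θ0=270°, θ1=0°]
no rival 1-sequence matches.

rotate(0, -90)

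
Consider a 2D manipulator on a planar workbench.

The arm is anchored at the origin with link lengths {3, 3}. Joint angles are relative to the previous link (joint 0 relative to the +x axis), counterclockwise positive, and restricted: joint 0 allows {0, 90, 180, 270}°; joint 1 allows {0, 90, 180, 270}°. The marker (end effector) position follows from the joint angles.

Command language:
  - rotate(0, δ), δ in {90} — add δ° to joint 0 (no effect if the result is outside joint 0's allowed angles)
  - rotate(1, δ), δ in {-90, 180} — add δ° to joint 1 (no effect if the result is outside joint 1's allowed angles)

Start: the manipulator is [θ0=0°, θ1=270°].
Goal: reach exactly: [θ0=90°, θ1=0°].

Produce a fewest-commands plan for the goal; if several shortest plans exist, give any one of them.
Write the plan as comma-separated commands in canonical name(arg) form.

rotate(0, 90), rotate(1, 180), rotate(1, -90)

from: [θ0=0°, θ1=270°]
1. rotate(0, 90) → [θ0=90°, θ1=270°]
2. rotate(1, 180) → [θ0=90°, θ1=90°]
3. rotate(1, -90) → [θ0=90°, θ1=0°]
minimal: 3 command(s), checked below 3.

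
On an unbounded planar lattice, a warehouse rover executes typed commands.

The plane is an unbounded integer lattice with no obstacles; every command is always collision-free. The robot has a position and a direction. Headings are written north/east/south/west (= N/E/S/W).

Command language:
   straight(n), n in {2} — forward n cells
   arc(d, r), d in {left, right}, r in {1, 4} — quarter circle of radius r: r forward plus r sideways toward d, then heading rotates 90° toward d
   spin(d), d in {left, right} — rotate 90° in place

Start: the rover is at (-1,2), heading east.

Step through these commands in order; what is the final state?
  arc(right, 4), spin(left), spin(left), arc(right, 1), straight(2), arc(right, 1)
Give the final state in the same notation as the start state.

at (7,-2), heading south

initial: at (-1,2), heading east
step 1 (arc(right, 4)): at (3,-2), heading south
step 2 (spin(left)): at (3,-2), heading east
step 3 (spin(left)): at (3,-2), heading north
step 4 (arc(right, 1)): at (4,-1), heading east
step 5 (straight(2)): at (6,-1), heading east
step 6 (arc(right, 1)): at (7,-2), heading south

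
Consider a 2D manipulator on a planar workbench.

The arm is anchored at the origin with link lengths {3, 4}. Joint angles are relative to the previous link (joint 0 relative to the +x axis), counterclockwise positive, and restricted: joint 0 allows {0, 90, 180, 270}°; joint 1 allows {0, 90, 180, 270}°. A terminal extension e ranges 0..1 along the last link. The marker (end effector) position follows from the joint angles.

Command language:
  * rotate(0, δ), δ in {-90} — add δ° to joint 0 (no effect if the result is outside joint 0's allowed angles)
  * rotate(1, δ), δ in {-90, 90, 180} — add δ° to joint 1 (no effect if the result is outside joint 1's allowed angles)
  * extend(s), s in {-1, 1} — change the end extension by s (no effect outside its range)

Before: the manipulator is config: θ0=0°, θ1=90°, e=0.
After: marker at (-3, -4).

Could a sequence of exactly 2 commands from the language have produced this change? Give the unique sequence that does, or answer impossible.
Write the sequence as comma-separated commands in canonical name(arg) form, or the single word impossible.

initial: config: θ0=0°, θ1=90°, e=0
[1] after rotate(0, -90): config: θ0=270°, θ1=90°, e=0
[2] after rotate(0, -90): config: θ0=180°, θ1=90°, e=0
no other 2-command option fits: unique.

rotate(0, -90), rotate(0, -90)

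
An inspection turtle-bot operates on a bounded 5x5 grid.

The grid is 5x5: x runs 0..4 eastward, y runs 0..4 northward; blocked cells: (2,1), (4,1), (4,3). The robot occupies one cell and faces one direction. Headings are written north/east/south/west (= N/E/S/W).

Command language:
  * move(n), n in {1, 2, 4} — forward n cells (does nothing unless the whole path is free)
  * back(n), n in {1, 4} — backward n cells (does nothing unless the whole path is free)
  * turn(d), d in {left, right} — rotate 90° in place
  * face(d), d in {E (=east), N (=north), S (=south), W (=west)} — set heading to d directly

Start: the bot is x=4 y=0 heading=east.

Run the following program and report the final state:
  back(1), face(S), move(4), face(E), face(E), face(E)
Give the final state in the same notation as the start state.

initial: x=4 y=0 heading=east
t=1 back(1) ⇒ x=3 y=0 heading=east
t=2 face(S) ⇒ x=3 y=0 heading=south
t=3 move(4) ⇒ x=3 y=0 heading=south
t=4 face(E) ⇒ x=3 y=0 heading=east
t=5 face(E) ⇒ x=3 y=0 heading=east
t=6 face(E) ⇒ x=3 y=0 heading=east

x=3 y=0 heading=east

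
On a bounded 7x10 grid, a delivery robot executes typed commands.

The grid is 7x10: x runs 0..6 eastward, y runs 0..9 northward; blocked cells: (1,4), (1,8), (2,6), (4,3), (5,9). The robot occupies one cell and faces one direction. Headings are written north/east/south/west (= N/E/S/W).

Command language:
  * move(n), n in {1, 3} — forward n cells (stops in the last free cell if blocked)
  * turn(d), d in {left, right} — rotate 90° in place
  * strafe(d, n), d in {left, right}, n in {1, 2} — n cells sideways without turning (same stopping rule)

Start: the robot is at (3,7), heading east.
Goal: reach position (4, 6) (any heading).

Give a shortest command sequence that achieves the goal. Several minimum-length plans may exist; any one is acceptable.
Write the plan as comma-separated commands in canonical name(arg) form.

move(1), strafe(right, 1)

begin: at (3,7), heading east
1. move(1) → at (4,7), heading east
2. strafe(right, 1) → at (4,6), heading east
minimal: 2 command(s), checked below 2.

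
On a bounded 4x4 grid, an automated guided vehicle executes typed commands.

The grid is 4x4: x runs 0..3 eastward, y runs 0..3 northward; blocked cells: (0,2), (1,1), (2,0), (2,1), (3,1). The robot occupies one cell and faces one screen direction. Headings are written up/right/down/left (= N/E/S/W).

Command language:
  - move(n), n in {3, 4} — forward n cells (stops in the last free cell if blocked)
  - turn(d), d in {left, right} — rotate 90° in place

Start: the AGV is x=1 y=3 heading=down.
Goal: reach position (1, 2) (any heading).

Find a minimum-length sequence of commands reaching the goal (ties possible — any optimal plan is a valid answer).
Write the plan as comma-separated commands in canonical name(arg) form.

t0: x=1 y=3 heading=down
step 1 (move(4)): x=1 y=2 heading=down
no 0-step plan works, so 1 is optimal.

move(4)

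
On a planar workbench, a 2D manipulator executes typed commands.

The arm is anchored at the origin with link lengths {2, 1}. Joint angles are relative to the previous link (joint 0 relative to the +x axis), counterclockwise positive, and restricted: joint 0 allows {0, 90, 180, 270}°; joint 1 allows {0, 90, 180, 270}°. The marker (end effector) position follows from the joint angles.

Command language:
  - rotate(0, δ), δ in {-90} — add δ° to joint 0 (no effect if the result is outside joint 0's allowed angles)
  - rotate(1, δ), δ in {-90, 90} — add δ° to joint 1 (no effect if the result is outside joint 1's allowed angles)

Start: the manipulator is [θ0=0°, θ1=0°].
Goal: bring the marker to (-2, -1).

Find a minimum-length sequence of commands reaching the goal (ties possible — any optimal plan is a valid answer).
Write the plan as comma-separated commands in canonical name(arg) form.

rotate(0, -90), rotate(0, -90), rotate(1, 90)

initial: [θ0=0°, θ1=0°]
t=1 rotate(0, -90) ⇒ [θ0=270°, θ1=0°]
t=2 rotate(0, -90) ⇒ [θ0=180°, θ1=0°]
t=3 rotate(1, 90) ⇒ [θ0=180°, θ1=90°]
no 2-step plan works, so 3 is optimal.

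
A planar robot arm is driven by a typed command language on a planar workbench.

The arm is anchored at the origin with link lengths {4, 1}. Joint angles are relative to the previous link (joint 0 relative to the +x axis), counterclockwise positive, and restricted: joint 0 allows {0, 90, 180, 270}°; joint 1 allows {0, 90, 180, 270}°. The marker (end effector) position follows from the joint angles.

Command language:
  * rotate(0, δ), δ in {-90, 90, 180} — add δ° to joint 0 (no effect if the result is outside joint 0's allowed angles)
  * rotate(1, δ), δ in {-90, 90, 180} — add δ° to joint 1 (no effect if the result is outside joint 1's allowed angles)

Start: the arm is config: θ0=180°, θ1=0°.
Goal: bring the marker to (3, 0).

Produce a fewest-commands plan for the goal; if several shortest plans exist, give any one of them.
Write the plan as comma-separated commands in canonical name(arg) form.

t0: config: θ0=180°, θ1=0°
[1] after rotate(1, 180): config: θ0=180°, θ1=180°
[2] after rotate(0, 180): config: θ0=0°, θ1=180°
nothing shorter than 2 reaches the goal.

rotate(1, 180), rotate(0, 180)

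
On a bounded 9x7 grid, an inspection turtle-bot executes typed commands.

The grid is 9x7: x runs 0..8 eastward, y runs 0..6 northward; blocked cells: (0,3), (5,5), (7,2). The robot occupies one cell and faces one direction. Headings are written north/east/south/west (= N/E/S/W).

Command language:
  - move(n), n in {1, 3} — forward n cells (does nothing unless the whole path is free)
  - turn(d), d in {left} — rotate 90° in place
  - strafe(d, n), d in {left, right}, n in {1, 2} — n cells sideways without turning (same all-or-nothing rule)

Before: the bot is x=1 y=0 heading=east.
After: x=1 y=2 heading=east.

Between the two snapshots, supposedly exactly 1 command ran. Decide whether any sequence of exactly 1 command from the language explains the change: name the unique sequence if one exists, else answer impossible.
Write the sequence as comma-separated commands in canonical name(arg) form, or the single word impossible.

strafe(left, 2)

key: still facing E — the one step turns nothing
initial: x=1 y=0 heading=east
t=1 strafe(left, 2) ⇒ x=1 y=2 heading=east
no rival 1-sequence matches.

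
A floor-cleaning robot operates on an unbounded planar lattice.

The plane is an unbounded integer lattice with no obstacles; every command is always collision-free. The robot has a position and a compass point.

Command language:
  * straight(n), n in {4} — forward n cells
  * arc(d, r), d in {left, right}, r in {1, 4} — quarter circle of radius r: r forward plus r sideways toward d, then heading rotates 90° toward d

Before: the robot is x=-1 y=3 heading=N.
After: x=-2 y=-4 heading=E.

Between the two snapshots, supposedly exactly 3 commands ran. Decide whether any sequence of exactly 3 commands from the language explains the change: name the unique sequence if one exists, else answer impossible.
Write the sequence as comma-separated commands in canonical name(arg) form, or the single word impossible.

arc(left, 1), arc(left, 4), arc(left, 4)

key: position moved to (-2,-4) AND the heading swung to E — translation plus rotation needed
t0: x=-1 y=3 heading=N
t=1 arc(left, 1) ⇒ x=-2 y=4 heading=W
t=2 arc(left, 4) ⇒ x=-6 y=0 heading=S
t=3 arc(left, 4) ⇒ x=-2 y=-4 heading=E
no other 3-command option fits: unique.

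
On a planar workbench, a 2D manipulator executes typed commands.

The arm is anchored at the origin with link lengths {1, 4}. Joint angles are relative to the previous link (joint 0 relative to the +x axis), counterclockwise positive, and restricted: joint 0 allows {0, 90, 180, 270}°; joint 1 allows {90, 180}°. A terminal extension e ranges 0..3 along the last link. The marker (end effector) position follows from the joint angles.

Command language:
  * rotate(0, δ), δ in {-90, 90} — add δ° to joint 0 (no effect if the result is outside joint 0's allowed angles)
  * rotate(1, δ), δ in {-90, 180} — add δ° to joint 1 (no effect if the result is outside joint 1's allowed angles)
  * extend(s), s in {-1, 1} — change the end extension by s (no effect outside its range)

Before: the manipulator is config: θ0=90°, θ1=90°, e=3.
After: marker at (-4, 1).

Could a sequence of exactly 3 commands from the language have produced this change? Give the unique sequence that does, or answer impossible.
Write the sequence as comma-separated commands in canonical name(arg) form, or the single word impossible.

extend(-1), extend(-1), extend(-1)

begin: config: θ0=90°, θ1=90°, e=3
[1] after extend(-1): config: θ0=90°, θ1=90°, e=2
[2] after extend(-1): config: θ0=90°, θ1=90°, e=1
[3] after extend(-1): config: θ0=90°, θ1=90°, e=0
no rival 3-sequence matches.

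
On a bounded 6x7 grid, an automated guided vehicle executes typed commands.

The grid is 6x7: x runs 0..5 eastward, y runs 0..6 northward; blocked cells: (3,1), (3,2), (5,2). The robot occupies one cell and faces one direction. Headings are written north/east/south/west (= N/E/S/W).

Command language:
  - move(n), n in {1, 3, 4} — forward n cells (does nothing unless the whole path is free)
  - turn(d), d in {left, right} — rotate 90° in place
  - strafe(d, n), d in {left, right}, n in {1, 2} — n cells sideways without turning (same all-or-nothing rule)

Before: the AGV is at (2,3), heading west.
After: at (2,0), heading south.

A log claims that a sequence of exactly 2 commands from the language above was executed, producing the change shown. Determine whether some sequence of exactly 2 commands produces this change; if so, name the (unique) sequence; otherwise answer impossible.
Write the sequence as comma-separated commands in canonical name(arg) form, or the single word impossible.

key: position moved to (2,0) AND the heading swung to S — translation plus rotation needed
from: at (2,3), heading west
[1] after turn(left): at (2,3), heading south
[2] after move(3): at (2,0), heading south
no other 2-command option fits: unique.

turn(left), move(3)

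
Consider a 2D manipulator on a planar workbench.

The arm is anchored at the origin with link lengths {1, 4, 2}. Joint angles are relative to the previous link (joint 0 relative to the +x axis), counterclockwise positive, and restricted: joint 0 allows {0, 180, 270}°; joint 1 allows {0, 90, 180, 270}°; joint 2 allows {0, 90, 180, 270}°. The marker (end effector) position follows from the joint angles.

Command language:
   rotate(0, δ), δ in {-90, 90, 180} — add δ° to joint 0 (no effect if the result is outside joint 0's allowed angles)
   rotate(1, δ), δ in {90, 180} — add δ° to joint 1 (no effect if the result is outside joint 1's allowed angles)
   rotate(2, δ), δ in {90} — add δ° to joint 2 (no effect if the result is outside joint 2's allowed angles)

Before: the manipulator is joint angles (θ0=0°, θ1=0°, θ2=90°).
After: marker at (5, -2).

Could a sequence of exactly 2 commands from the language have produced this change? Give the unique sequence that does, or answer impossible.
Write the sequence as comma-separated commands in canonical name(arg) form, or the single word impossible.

rotate(2, 90), rotate(2, 90)

t0: joint angles (θ0=0°, θ1=0°, θ2=90°)
1. rotate(2, 90) → joint angles (θ0=0°, θ1=0°, θ2=180°)
2. rotate(2, 90) → joint angles (θ0=0°, θ1=0°, θ2=270°)
no rival 2-sequence matches.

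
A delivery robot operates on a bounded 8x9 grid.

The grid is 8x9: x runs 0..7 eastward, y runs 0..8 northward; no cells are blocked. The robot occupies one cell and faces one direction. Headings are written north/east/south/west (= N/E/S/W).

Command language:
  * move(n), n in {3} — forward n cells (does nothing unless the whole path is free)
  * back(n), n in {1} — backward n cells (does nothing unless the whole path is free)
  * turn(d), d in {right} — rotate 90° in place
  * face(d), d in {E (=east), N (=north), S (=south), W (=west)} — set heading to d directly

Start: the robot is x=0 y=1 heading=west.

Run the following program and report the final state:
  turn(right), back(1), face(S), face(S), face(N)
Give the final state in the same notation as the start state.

begin: x=0 y=1 heading=west
1. turn(right) → x=0 y=1 heading=north
2. back(1) → x=0 y=0 heading=north
3. face(S) → x=0 y=0 heading=south
4. face(S) → x=0 y=0 heading=south
5. face(N) → x=0 y=0 heading=north

x=0 y=0 heading=north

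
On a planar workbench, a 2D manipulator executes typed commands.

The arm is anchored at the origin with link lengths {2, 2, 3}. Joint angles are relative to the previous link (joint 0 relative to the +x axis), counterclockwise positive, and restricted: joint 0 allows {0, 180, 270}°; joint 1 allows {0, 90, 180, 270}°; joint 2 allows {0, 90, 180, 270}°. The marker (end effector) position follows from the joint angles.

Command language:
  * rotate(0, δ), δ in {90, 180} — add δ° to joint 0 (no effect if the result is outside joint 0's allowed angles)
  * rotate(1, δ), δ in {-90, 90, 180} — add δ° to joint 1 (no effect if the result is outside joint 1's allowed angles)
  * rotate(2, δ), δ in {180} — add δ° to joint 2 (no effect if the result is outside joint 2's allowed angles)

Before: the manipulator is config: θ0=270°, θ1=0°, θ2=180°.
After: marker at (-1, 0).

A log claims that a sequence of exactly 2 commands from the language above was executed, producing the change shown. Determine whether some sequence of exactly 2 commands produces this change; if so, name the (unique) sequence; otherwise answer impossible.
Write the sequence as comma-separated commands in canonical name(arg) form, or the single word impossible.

rotate(0, 90), rotate(0, 180)

key: running rotate(0, 180) before rotate(0, 90) would end elsewhere — order is forced
begin: config: θ0=270°, θ1=0°, θ2=180°
[1] after rotate(0, 90): config: θ0=0°, θ1=0°, θ2=180°
[2] after rotate(0, 180): config: θ0=180°, θ1=0°, θ2=180°
no other 2-command option fits: unique.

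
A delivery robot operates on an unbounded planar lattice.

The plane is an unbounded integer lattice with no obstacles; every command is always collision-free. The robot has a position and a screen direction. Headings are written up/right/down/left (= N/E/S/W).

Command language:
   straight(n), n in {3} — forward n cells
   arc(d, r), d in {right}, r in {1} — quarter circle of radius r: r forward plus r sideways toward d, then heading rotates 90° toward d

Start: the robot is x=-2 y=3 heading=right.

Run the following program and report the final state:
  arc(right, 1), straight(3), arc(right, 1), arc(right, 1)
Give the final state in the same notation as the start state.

from: x=-2 y=3 heading=right
[1] after arc(right, 1): x=-1 y=2 heading=down
[2] after straight(3): x=-1 y=-1 heading=down
[3] after arc(right, 1): x=-2 y=-2 heading=left
[4] after arc(right, 1): x=-3 y=-1 heading=up

x=-3 y=-1 heading=up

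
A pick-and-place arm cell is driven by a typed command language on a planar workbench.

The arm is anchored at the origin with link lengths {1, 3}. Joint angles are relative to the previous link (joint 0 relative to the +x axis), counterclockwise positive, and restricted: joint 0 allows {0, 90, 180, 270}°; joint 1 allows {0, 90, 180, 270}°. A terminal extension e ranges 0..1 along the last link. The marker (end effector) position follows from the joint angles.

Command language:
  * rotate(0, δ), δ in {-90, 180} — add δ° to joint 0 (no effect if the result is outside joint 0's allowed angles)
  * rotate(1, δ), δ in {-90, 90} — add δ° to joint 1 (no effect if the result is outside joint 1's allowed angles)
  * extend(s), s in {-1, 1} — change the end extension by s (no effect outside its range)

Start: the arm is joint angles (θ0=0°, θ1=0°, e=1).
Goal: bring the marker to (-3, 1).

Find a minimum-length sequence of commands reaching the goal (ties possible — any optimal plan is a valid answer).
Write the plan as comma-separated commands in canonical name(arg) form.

t0: joint angles (θ0=0°, θ1=0°, e=1)
step 1 (rotate(0, 180)): joint angles (θ0=180°, θ1=0°, e=1)
step 2 (rotate(0, -90)): joint angles (θ0=90°, θ1=0°, e=1)
step 3 (rotate(1, 90)): joint angles (θ0=90°, θ1=90°, e=1)
step 4 (extend(-1)): joint angles (θ0=90°, θ1=90°, e=0)
shorter routes all fall short; 4 is best.

rotate(0, 180), rotate(0, -90), rotate(1, 90), extend(-1)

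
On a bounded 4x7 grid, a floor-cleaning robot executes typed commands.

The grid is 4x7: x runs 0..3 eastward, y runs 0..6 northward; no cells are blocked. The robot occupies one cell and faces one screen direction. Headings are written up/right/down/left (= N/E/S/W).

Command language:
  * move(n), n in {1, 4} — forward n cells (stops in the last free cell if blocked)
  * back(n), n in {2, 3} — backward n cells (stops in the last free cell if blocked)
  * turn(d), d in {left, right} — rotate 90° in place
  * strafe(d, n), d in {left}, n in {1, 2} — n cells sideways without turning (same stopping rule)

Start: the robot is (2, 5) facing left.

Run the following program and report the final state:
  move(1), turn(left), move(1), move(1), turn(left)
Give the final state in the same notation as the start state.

t0: (2, 5) facing left
[1] after move(1): (1, 5) facing left
[2] after turn(left): (1, 5) facing down
[3] after move(1): (1, 4) facing down
[4] after move(1): (1, 3) facing down
[5] after turn(left): (1, 3) facing right

(1, 3) facing right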